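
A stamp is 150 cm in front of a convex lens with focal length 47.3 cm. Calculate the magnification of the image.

1/d_i = 1/f − 1/d_o = 1/(47.30) − 1/(150) = 0.01447, so d_i = 69.08 cm.
m = −d_i/d_o = −(69.08)/(150) = -0.461.
The image is real, inverted and reduced, on the far side of the lens.

m = -0.461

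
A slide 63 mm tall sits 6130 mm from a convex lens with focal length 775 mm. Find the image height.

9.12 mm

1/d_i = 1/f − 1/d_o = 1/(775.0) − 1/(6130) = 0.001127, so d_i = 887.2 mm.
m = −d_i/d_o = -0.1447.
|h_i| = |m|·h_o = 0.1447 × 63 = 9.12 mm. The image is real, inverted and reduced, on the far side of the lens.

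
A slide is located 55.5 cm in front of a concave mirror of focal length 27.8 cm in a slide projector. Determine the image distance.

55.7 cm

Mirror equation: 1/q = 1/f − 1/p = 1/(27.80) − 1/(55.5) = 0.03597 − 0.01802 = 0.01795, so q = 55.7 cm.
The image is real, inverted and enlarged, in front of the mirror.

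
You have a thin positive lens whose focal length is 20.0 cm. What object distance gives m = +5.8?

m = −d_i/d_o ⇒ d_i = −m·d_o.
1/f = 1/d_o + 1/d_i = 1/d_o − 1/(m·d_o) = (1 − 1/m)/d_o, so d_o = f(1 − 1/m) = (20.00)(1 − 1/(+5.8)) = 16.6 cm.

16.6 cm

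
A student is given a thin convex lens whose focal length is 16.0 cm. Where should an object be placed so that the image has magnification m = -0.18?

105 cm

m = −d_i/d_o ⇒ d_i = −m·d_o.
1/f = 1/d_o + 1/d_i = 1/d_o − 1/(m·d_o) = (1 − 1/m)/d_o, so d_o = f(1 − 1/m) = (16.00)(1 − 1/(-0.18)) = 105 cm.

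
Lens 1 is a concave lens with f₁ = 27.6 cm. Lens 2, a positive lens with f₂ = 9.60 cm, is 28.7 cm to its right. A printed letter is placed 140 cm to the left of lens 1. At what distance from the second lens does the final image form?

11.8 cm

Lens 1 is diverging, so f₁ = −27.6 cm.
Lens 1: 1/d_i1 = 1/f₁ − 1/d_o1 = 1/(-27.6) − 1/(140) = -0.04337, so d_i1 = -23.05 cm.
The intermediate image is 23.05 cm to the left of lens 1 (virtual), which is 28.7 − (-23.05) = 51.75 cm to the left of lens 2, so d_o2 = +51.75 cm.
Lens 2: 1/d_i2 = 1/f₂ − 1/d_o2 = 1/(9.60) − 1/(51.75) = 0.08484, so d_i2 = 11.8 cm.
The final image is real, 11.8 cm to the right of lens 2 (overall magnification ≈ -0.038).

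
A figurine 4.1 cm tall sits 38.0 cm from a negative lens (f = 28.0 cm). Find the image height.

1.74 cm

For a negative lens, f = -28.0 cm.
1/d_i = 1/f − 1/d_o = 1/(-28.00) − 1/(38.0) = -0.06203, so d_i = -16.12 cm.
m = −d_i/d_o = +0.4242.
|h_i| = |m|·h_o = 0.4242 × 4.1 = 1.74 cm. The image is virtual, upright and reduced, on the same side as the object.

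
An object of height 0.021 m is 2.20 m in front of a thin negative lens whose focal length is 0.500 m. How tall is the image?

For a negative lens, f = -0.500 m.
1/d_i = 1/f − 1/d_o = 1/(-0.5000) − 1/(2.20) = -2.455, so d_i = -0.4074 m.
m = −d_i/d_o = +0.1852.
|h_i| = |m|·h_o = 0.1852 × 0.021 = 0.00389 m. The image is virtual, upright and reduced, on the same side as the object.

0.00389 m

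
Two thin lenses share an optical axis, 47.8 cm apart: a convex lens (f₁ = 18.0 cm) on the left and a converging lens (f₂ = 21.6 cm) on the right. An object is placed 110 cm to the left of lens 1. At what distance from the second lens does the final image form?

Lens 1: 1/d_i1 = 1/f₁ − 1/d_o1 = 1/(18.0) − 1/(110) = 0.04646, so d_i1 = 21.52 cm.
The intermediate image is 21.52 cm to the right of lens 1, which is 47.8 − (21.52) = 26.28 cm to the left of lens 2, so d_o2 = +26.28 cm.
Lens 2: 1/d_i2 = 1/f₂ − 1/d_o2 = 1/(21.6) − 1/(26.28) = 0.008245, so d_i2 = 121 cm.
The final image is real, 121 cm to the right of lens 2 (overall magnification ≈ 0.90).

121 cm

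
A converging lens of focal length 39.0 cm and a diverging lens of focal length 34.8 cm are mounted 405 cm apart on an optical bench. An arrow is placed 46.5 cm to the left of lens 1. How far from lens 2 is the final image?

Lens 1: 1/d_i1 = 1/f₁ − 1/d_o1 = 1/(39.0) − 1/(46.5) = 0.004136, so d_i1 = 241.8 cm.
The intermediate image is 241.8 cm to the right of lens 1, which is 405 − (241.8) = 163.2 cm to the left of lens 2, so d_o2 = +163.2 cm.
Lens 2 is diverging, so f₂ = −34.8 cm.
Lens 2: 1/d_i2 = 1/f₂ − 1/d_o2 = 1/(-34.8) − 1/(163.2) = -0.03486, so d_i2 = -28.7 cm.
The final image is virtual, 28.7 cm to the left of lens 2 (overall magnification ≈ -0.91).

28.7 cm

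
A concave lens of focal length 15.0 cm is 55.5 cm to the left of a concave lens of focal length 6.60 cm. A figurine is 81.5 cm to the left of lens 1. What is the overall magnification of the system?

m = +0.0137

f₁ = −15.0 cm (diverging).
Lens 1: 1/d_i1 = 1/(-15.0) − 1/(81.5) = -0.07894, so d_i1 = -12.67 cm; m₁ = −d_i1/d_o1 = +0.1555.
d_o2 = 55.5 − (-12.67) = 68.17 cm.
f₂ = −6.60 cm (diverging).
Lens 2: 1/d_i2 = 1/(-6.60) − 1/(68.17) = -0.1662, so d_i2 = -6.017 cm; m₂ = −d_i2/d_o2 = +0.08827.
m = m₁·m₂ = (+0.1555)(+0.08827) = +0.0137.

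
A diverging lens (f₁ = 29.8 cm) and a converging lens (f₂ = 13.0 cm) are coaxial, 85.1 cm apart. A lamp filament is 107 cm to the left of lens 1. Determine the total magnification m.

f₁ = −29.8 cm (diverging).
Lens 1: 1/d_i1 = 1/(-29.8) − 1/(107) = -0.04290, so d_i1 = -23.31 cm; m₁ = −d_i1/d_o1 = +0.2179.
d_o2 = 85.1 − (-23.31) = 108.4 cm.
Lens 2: 1/d_i2 = 1/(13.0) − 1/(108.4) = 0.06770, so d_i2 = 14.77 cm; m₂ = −d_i2/d_o2 = -0.1363.
m = m₁·m₂ = (+0.2179)(-0.1363) = -0.0297.

m = -0.0297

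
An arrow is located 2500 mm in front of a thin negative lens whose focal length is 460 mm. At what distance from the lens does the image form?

For a negative lens, f = -460 mm.
Thin-lens equation: 1/d_i = 1/f − 1/d_o = 1/(-460.0) − 1/(2500) = -0.002174 − 0.0004000 = -0.002574, so d_i = -389 mm.
The image is virtual, upright and reduced, on the same side as the object.

389 mm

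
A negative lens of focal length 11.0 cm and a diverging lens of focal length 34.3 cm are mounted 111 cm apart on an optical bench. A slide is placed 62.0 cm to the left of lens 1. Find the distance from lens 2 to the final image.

Lens 1 is diverging, so f₁ = −11.0 cm.
Lens 1: 1/d_i1 = 1/f₁ − 1/d_o1 = 1/(-11.0) − 1/(62.0) = -0.1070, so d_i1 = -9.342 cm.
The intermediate image is 9.342 cm to the left of lens 1 (virtual), which is 111 − (-9.342) = 120.3 cm to the left of lens 2, so d_o2 = +120.3 cm.
Lens 2 is diverging, so f₂ = −34.3 cm.
Lens 2: 1/d_i2 = 1/f₂ − 1/d_o2 = 1/(-34.3) − 1/(120.3) = -0.03747, so d_i2 = -26.7 cm.
The final image is virtual, 26.7 cm to the left of lens 2 (overall magnification ≈ 0.033).

26.7 cm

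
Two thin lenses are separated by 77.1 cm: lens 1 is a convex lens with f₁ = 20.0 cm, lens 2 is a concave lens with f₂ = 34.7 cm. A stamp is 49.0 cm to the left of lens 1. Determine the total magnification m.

Lens 1: 1/d_i1 = 1/(20.0) − 1/(49.0) = 0.02959, so d_i1 = 33.79 cm; m₁ = −d_i1/d_o1 = -0.6896.
d_o2 = 77.1 − (33.79) = 43.31 cm.
f₂ = −34.7 cm (diverging).
Lens 2: 1/d_i2 = 1/(-34.7) − 1/(43.31) = -0.05191, so d_i2 = -19.26 cm; m₂ = −d_i2/d_o2 = +0.4448.
m = m₁·m₂ = (-0.6896)(+0.4448) = -0.307.

m = -0.307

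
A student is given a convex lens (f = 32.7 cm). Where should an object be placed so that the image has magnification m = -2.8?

m = −d_i/d_o ⇒ d_i = −m·d_o.
1/f = 1/d_o + 1/d_i = 1/d_o − 1/(m·d_o) = (1 − 1/m)/d_o, so d_o = f(1 − 1/m) = (32.70)(1 − 1/(-2.8)) = 44.4 cm.

44.4 cm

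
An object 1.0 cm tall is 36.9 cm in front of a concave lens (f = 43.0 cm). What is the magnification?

For a concave lens, f = -43.0 cm.
1/d_i = 1/f − 1/d_o = 1/(-43.00) − 1/(36.9) = -0.05036, so d_i = -19.86 cm.
m = −d_i/d_o = −(-19.86)/(36.9) = +0.538.
The image is virtual, upright and reduced, on the same side as the object.

m = +0.538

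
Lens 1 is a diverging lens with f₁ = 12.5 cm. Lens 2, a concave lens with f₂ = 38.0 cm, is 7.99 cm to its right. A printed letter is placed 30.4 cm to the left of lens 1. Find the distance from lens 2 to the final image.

11.7 cm

Lens 1 is diverging, so f₁ = −12.5 cm.
Lens 1: 1/d_i1 = 1/f₁ − 1/d_o1 = 1/(-12.5) − 1/(30.4) = -0.1129, so d_i1 = -8.858 cm.
The intermediate image is 8.858 cm to the left of lens 1 (virtual), which is 7.99 − (-8.858) = 16.85 cm to the left of lens 2, so d_o2 = +16.85 cm.
Lens 2 is diverging, so f₂ = −38.0 cm.
Lens 2: 1/d_i2 = 1/f₂ − 1/d_o2 = 1/(-38.0) − 1/(16.85) = -0.08566, so d_i2 = -11.7 cm.
The final image is virtual, 11.7 cm to the left of lens 2 (overall magnification ≈ 0.20).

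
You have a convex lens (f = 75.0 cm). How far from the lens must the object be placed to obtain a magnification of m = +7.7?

m = −d_i/d_o ⇒ d_i = −m·d_o.
1/f = 1/d_o + 1/d_i = 1/d_o − 1/(m·d_o) = (1 − 1/m)/d_o, so d_o = f(1 − 1/m) = (75.00)(1 − 1/(+7.7)) = 65.3 cm.

65.3 cm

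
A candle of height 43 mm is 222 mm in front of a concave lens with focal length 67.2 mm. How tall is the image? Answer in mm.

9.99 mm

For a concave lens, f = -67.2 mm.
1/d_i = 1/f − 1/d_o = 1/(-67.20) − 1/(222) = -0.01939, so d_i = -51.59 mm.
m = −d_i/d_o = +0.2324.
|h_i| = |m|·h_o = 0.2324 × 43 = 9.99 mm. The image is virtual, upright and reduced, on the same side as the object.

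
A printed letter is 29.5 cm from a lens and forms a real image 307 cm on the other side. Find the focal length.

f = 26.9 cm (converging)

Real image ⇒ d_i = +307 cm.
1/f = 1/d_o + 1/d_i = 1/(29.5) + 1/(307) = 0.03716, so f = 26.9 cm.
Since f is positive, the lens is converging.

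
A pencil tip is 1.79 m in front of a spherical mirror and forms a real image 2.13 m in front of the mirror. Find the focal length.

Real image ⇒ d_i = +2.13 m.
1/f = 1/d_o + 1/d_i = 1/(1.79) + 1/(2.13) = 1.028, so f = 0.973 m.
Since f is positive, the spherical mirror is concave.

f = 0.973 m (concave)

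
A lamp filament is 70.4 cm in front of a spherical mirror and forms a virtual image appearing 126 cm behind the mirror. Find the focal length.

Virtual image ⇒ d_i = −126 cm.
1/f = 1/d_o + 1/d_i = 1/(70.4) + 1/(-126) = 0.006268, so f = 160 cm.
Since f is positive, the spherical mirror is concave.

f = 160 cm (concave)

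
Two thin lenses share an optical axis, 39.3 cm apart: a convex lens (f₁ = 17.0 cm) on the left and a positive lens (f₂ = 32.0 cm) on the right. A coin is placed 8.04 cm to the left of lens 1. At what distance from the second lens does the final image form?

77.4 cm

Lens 1: 1/d_i1 = 1/f₁ − 1/d_o1 = 1/(17.0) − 1/(8.04) = -0.06555, so d_i1 = -15.25 cm.
The intermediate image is 15.25 cm to the left of lens 1 (virtual), which is 39.3 − (-15.25) = 54.55 cm to the left of lens 2, so d_o2 = +54.55 cm.
Lens 2: 1/d_i2 = 1/f₂ − 1/d_o2 = 1/(32.0) − 1/(54.55) = 0.01292, so d_i2 = 77.4 cm.
The final image is real, 77.4 cm to the right of lens 2 (overall magnification ≈ -2.7).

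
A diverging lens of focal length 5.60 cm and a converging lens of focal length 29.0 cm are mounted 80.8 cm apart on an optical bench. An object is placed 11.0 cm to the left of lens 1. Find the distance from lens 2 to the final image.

44.2 cm

Lens 1 is diverging, so f₁ = −5.60 cm.
Lens 1: 1/d_i1 = 1/f₁ − 1/d_o1 = 1/(-5.60) − 1/(11.0) = -0.2695, so d_i1 = -3.711 cm.
The intermediate image is 3.711 cm to the left of lens 1 (virtual), which is 80.8 − (-3.711) = 84.51 cm to the left of lens 2, so d_o2 = +84.51 cm.
Lens 2: 1/d_i2 = 1/f₂ − 1/d_o2 = 1/(29.0) − 1/(84.51) = 0.02265, so d_i2 = 44.2 cm.
The final image is real, 44.2 cm to the right of lens 2 (overall magnification ≈ -0.18).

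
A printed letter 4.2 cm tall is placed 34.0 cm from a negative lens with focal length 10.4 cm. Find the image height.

For a negative lens, f = -10.4 cm.
1/d_i = 1/f − 1/d_o = 1/(-10.40) − 1/(34.0) = -0.1256, so d_i = -7.964 cm.
m = −d_i/d_o = +0.2342.
|h_i| = |m|·h_o = 0.2342 × 4.2 = 0.984 cm. The image is virtual, upright and reduced, on the same side as the object.

0.984 cm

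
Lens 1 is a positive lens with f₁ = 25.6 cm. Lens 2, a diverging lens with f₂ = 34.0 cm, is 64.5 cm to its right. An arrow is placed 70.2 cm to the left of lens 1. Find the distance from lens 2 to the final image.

14.1 cm

Lens 1: 1/d_i1 = 1/f₁ − 1/d_o1 = 1/(25.6) − 1/(70.2) = 0.02482, so d_i1 = 40.29 cm.
The intermediate image is 40.29 cm to the right of lens 1, which is 64.5 − (40.29) = 24.21 cm to the left of lens 2, so d_o2 = +24.21 cm.
Lens 2 is diverging, so f₂ = −34.0 cm.
Lens 2: 1/d_i2 = 1/f₂ − 1/d_o2 = 1/(-34.0) − 1/(24.21) = -0.07072, so d_i2 = -14.1 cm.
The final image is virtual, 14.1 cm to the left of lens 2 (overall magnification ≈ -0.34).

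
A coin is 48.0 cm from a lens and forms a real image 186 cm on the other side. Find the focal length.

f = 38.2 cm (converging)

Real image ⇒ d_i = +186 cm.
1/f = 1/d_o + 1/d_i = 1/(48.0) + 1/(186) = 0.02621, so f = 38.2 cm.
Since f is positive, the lens is converging.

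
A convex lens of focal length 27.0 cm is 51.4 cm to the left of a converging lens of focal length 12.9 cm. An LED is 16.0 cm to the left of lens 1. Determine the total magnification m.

Lens 1: 1/d_i1 = 1/(27.0) − 1/(16.0) = -0.02546, so d_i1 = -39.27 cm; m₁ = −d_i1/d_o1 = +2.454.
d_o2 = 51.4 − (-39.27) = 90.67 cm.
Lens 2: 1/d_i2 = 1/(12.9) − 1/(90.67) = 0.06649, so d_i2 = 15.04 cm; m₂ = −d_i2/d_o2 = -0.1659.
m = m₁·m₂ = (+2.454)(-0.1659) = -0.407.

m = -0.407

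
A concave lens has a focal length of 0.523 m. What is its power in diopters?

P = -1.91 D

For a concave lens, f = −0.523 m.
P = 1/f = 1/(-0.523 m) = -1.91 D.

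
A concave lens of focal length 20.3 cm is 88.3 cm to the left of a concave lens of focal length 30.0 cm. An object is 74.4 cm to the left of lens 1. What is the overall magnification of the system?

m = +0.0479

f₁ = −20.3 cm (diverging).
Lens 1: 1/d_i1 = 1/(-20.3) − 1/(74.4) = -0.06270, so d_i1 = -15.95 cm; m₁ = −d_i1/d_o1 = +0.2144.
d_o2 = 88.3 − (-15.95) = 104.2 cm.
f₂ = −30.0 cm (diverging).
Lens 2: 1/d_i2 = 1/(-30.0) − 1/(104.2) = -0.04293, so d_i2 = -23.29 cm; m₂ = −d_i2/d_o2 = +0.2235.
m = m₁·m₂ = (+0.2144)(+0.2235) = +0.0479.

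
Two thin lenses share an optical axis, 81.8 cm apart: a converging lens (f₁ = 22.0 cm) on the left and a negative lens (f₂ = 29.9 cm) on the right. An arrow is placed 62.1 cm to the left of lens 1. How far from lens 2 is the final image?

18.4 cm

Lens 1: 1/d_i1 = 1/f₁ − 1/d_o1 = 1/(22.0) − 1/(62.1) = 0.02935, so d_i1 = 34.07 cm.
The intermediate image is 34.07 cm to the right of lens 1, which is 81.8 − (34.07) = 47.73 cm to the left of lens 2, so d_o2 = +47.73 cm.
Lens 2 is diverging, so f₂ = −29.9 cm.
Lens 2: 1/d_i2 = 1/f₂ − 1/d_o2 = 1/(-29.9) − 1/(47.73) = -0.05440, so d_i2 = -18.4 cm.
The final image is virtual, 18.4 cm to the left of lens 2 (overall magnification ≈ -0.21).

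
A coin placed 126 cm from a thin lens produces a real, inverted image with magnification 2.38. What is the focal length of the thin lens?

m = −d_i/d_o ⇒ d_i = −m·d_o = −(-2.38)·(126) = 299.9 cm.
1/f = 1/d_o + 1/d_i = 1/(126) + 1/(299.9) = 0.01127, so f = 88.7 cm.
Since f is positive, the thin lens is converging.

f = 88.7 cm (converging)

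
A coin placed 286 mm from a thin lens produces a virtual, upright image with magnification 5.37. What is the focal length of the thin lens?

m = −d_i/d_o ⇒ d_i = −m·d_o = −(+5.37)·(286) = -1536 mm.
1/f = 1/d_o + 1/d_i = 1/(286) + 1/(-1536) = 0.002845, so f = 351 mm.
Since f is positive, the thin lens is converging.

f = 351 mm (converging)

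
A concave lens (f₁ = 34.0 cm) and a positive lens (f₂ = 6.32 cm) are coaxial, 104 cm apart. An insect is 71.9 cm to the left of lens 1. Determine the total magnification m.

m = -0.0168

f₁ = −34.0 cm (diverging).
Lens 1: 1/d_i1 = 1/(-34.0) − 1/(71.9) = -0.04332, so d_i1 = -23.08 cm; m₁ = −d_i1/d_o1 = +0.3210.
d_o2 = 104 − (-23.08) = 127.1 cm.
Lens 2: 1/d_i2 = 1/(6.32) − 1/(127.1) = 0.1504, so d_i2 = 6.651 cm; m₂ = −d_i2/d_o2 = -0.05233.
m = m₁·m₂ = (+0.3210)(-0.05233) = -0.0168.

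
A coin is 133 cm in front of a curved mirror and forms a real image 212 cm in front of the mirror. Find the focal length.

f = 81.7 cm (concave)

Real image ⇒ d_i = +212 cm.
1/f = 1/d_o + 1/d_i = 1/(133) + 1/(212) = 0.01224, so f = 81.7 cm.
Since f is positive, the curved mirror is concave.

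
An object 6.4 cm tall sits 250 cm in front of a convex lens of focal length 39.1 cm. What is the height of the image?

1/d_i = 1/f − 1/d_o = 1/(39.10) − 1/(250) = 0.02158, so d_i = 46.35 cm.
m = −d_i/d_o = -0.1854.
|h_i| = |m|·h_o = 0.1854 × 6.4 = 1.19 cm. The image is real, inverted and reduced, on the far side of the lens.

1.19 cm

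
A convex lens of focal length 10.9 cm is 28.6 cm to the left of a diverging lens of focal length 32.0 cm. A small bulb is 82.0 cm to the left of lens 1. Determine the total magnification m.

m = -0.102

Lens 1: 1/d_i1 = 1/(10.9) − 1/(82.0) = 0.07955, so d_i1 = 12.57 cm; m₁ = −d_i1/d_o1 = -0.1533.
d_o2 = 28.6 − (12.57) = 16.03 cm.
f₂ = −32.0 cm (diverging).
Lens 2: 1/d_i2 = 1/(-32.0) − 1/(16.03) = -0.09363, so d_i2 = -10.68 cm; m₂ = −d_i2/d_o2 = +0.6663.
m = m₁·m₂ = (-0.1533)(+0.6663) = -0.102.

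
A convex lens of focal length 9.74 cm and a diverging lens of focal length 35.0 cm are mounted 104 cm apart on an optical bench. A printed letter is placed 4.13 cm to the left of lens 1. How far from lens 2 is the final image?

26.6 cm

Lens 1: 1/d_i1 = 1/f₁ − 1/d_o1 = 1/(9.74) − 1/(4.13) = -0.1395, so d_i1 = -7.170 cm.
The intermediate image is 7.170 cm to the left of lens 1 (virtual), which is 104 − (-7.170) = 111.2 cm to the left of lens 2, so d_o2 = +111.2 cm.
Lens 2 is diverging, so f₂ = −35.0 cm.
Lens 2: 1/d_i2 = 1/f₂ − 1/d_o2 = 1/(-35.0) − 1/(111.2) = -0.03756, so d_i2 = -26.6 cm.
The final image is virtual, 26.6 cm to the left of lens 2 (overall magnification ≈ 0.42).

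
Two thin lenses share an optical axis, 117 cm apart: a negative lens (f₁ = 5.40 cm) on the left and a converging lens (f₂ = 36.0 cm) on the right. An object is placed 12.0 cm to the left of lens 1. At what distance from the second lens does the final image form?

Lens 1 is diverging, so f₁ = −5.40 cm.
Lens 1: 1/d_i1 = 1/f₁ − 1/d_o1 = 1/(-5.40) − 1/(12.0) = -0.2685, so d_i1 = -3.724 cm.
The intermediate image is 3.724 cm to the left of lens 1 (virtual), which is 117 − (-3.724) = 120.7 cm to the left of lens 2, so d_o2 = +120.7 cm.
Lens 2: 1/d_i2 = 1/f₂ − 1/d_o2 = 1/(36.0) − 1/(120.7) = 0.01949, so d_i2 = 51.3 cm.
The final image is real, 51.3 cm to the right of lens 2 (overall magnification ≈ -0.13).

51.3 cm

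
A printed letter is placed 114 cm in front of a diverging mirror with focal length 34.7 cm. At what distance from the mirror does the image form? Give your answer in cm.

For a diverging mirror, f = -34.7 cm.
Mirror equation: 1/d_i = 1/f − 1/d_o = 1/(-34.70) − 1/(114) = -0.02882 − 0.008772 = -0.03759, so d_i = -26.6 cm.
The image is virtual, upright and reduced, behind the mirror.

26.6 cm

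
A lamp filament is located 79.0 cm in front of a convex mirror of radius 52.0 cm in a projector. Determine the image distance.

f = R/2 = 52.0/2 = 26.00 cm; for a convex mirror, f = -26.00 cm.
Mirror equation: 1/v = 1/f − 1/u = 1/(-26.00) − 1/(79.0) = -0.03846 − 0.01266 = -0.05112, so v = -19.6 cm.
The image is virtual, upright and reduced, behind the mirror.

19.6 cm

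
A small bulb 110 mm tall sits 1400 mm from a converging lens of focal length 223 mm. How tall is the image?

1/d_i = 1/f − 1/d_o = 1/(223.0) − 1/(1400) = 0.003770, so d_i = 265.3 mm.
m = −d_i/d_o = -0.1895.
|h_i| = |m|·h_o = 0.1895 × 110 = 20.8 mm. The image is real, inverted and reduced, on the far side of the lens.

20.8 mm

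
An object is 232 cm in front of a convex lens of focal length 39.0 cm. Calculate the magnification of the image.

m = -0.202

1/d_i = 1/f − 1/d_o = 1/(39.00) − 1/(232) = 0.02133, so d_i = 46.88 cm.
m = −d_i/d_o = −(46.88)/(232) = -0.202.
The image is real, inverted and reduced, on the far side of the lens.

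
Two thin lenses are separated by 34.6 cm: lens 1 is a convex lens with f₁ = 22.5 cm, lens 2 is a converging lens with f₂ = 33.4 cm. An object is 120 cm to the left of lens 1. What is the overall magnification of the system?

Lens 1: 1/d_i1 = 1/(22.5) − 1/(120) = 0.03611, so d_i1 = 27.69 cm; m₁ = −d_i1/d_o1 = -0.2308.
d_o2 = 34.6 − (27.69) = 6.910 cm.
Lens 2: 1/d_i2 = 1/(33.4) − 1/(6.910) = -0.1148, so d_i2 = -8.712 cm; m₂ = −d_i2/d_o2 = +1.261.
m = m₁·m₂ = (-0.2308)(+1.261) = -0.291.

m = -0.291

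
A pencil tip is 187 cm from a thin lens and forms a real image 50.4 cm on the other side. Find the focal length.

f = 39.7 cm (converging)

Real image ⇒ d_i = +50.4 cm.
1/f = 1/d_o + 1/d_i = 1/(187) + 1/(50.4) = 0.02519, so f = 39.7 cm.
Since f is positive, the thin lens is converging.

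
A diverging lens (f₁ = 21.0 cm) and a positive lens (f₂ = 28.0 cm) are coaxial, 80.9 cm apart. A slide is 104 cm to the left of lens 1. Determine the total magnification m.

m = -0.0668

f₁ = −21.0 cm (diverging).
Lens 1: 1/d_i1 = 1/(-21.0) − 1/(104) = -0.05723, so d_i1 = -17.47 cm; m₁ = −d_i1/d_o1 = +0.1680.
d_o2 = 80.9 − (-17.47) = 98.37 cm.
Lens 2: 1/d_i2 = 1/(28.0) − 1/(98.37) = 0.02555, so d_i2 = 39.14 cm; m₂ = −d_i2/d_o2 = -0.3979.
m = m₁·m₂ = (+0.1680)(-0.3979) = -0.0668.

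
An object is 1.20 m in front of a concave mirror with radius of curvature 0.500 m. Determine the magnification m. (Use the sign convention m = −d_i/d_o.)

m = -0.263

f = R/2 = 0.500/2 = 0.2500 m.
1/d_i = 1/f − 1/d_o = 1/(0.2500) − 1/(1.20) = 3.167, so d_i = 0.3158 m.
m = −d_i/d_o = −(0.3158)/(1.20) = -0.263.
The image is real, inverted and reduced, in front of the mirror.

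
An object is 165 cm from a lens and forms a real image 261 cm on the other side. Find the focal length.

Real image ⇒ d_i = +261 cm.
1/f = 1/d_o + 1/d_i = 1/(165) + 1/(261) = 0.009892, so f = 101 cm.
Since f is positive, the lens is converging.

f = 101 cm (converging)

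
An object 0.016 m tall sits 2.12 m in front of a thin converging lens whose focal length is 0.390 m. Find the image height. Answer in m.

1/d_i = 1/f − 1/d_o = 1/(0.3900) − 1/(2.12) = 2.092, so d_i = 0.4779 m.
m = −d_i/d_o = -0.2254.
|h_i| = |m|·h_o = 0.2254 × 0.016 = 0.00361 m. The image is real, inverted and reduced, on the far side of the lens.

0.00361 m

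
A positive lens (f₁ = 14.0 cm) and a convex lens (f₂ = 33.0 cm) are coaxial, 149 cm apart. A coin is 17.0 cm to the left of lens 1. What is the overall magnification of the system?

Lens 1: 1/d_i1 = 1/(14.0) − 1/(17.0) = 0.01261, so d_i1 = 79.33 cm; m₁ = −d_i1/d_o1 = -4.666.
d_o2 = 149 − (79.33) = 69.67 cm.
Lens 2: 1/d_i2 = 1/(33.0) − 1/(69.67) = 0.01595, so d_i2 = 62.70 cm; m₂ = −d_i2/d_o2 = -0.8999.
m = m₁·m₂ = (-4.666)(-0.8999) = +4.20.

m = +4.20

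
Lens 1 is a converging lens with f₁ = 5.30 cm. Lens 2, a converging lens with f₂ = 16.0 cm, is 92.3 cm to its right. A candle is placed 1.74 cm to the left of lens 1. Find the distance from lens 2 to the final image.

Lens 1: 1/d_i1 = 1/f₁ − 1/d_o1 = 1/(5.30) − 1/(1.74) = -0.3860, so d_i1 = -2.590 cm.
The intermediate image is 2.590 cm to the left of lens 1 (virtual), which is 92.3 − (-2.590) = 94.89 cm to the left of lens 2, so d_o2 = +94.89 cm.
Lens 2: 1/d_i2 = 1/f₂ − 1/d_o2 = 1/(16.0) − 1/(94.89) = 0.05196, so d_i2 = 19.2 cm.
The final image is real, 19.2 cm to the right of lens 2 (overall magnification ≈ -0.30).

19.2 cm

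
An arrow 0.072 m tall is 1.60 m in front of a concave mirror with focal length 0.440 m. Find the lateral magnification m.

m = -0.379

1/d_i = 1/f − 1/d_o = 1/(0.4400) − 1/(1.60) = 1.648, so d_i = 0.6069 m.
m = −d_i/d_o = −(0.6069)/(1.60) = -0.379.
The image is real, inverted and reduced, in front of the mirror.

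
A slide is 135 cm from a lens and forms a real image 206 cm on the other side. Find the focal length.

Real image ⇒ d_i = +206 cm.
1/f = 1/d_o + 1/d_i = 1/(135) + 1/(206) = 0.01226, so f = 81.6 cm.
Since f is positive, the lens is converging.

f = 81.6 cm (converging)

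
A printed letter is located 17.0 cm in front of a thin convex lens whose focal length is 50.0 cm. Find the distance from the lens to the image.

Lens equation: 1/s_i = 1/f − 1/s_o = 1/(50.00) − 1/(17.0) = 0.02000 − 0.05882 = -0.03882, so s_i = -25.8 cm.
The image is virtual, upright and enlarged, on the same side as the object.

25.8 cm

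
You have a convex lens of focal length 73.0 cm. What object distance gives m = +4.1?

55.2 cm

m = −d_i/d_o ⇒ d_i = −m·d_o.
1/f = 1/d_o + 1/d_i = 1/d_o − 1/(m·d_o) = (1 − 1/m)/d_o, so d_o = f(1 − 1/m) = (73.00)(1 − 1/(+4.1)) = 55.2 cm.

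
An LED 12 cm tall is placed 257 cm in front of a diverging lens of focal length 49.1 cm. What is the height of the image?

For a diverging lens, f = -49.1 cm.
1/d_i = 1/f − 1/d_o = 1/(-49.10) − 1/(257) = -0.02426, so d_i = -41.22 cm.
m = −d_i/d_o = +0.1604.
|h_i| = |m|·h_o = 0.1604 × 12 = 1.92 cm. The image is virtual, upright and reduced, on the same side as the object.

1.92 cm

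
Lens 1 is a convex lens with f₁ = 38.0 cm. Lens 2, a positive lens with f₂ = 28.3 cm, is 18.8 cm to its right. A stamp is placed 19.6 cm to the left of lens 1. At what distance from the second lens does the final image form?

54.2 cm

Lens 1: 1/d_i1 = 1/f₁ − 1/d_o1 = 1/(38.0) − 1/(19.6) = -0.02470, so d_i1 = -40.48 cm.
The intermediate image is 40.48 cm to the left of lens 1 (virtual), which is 18.8 − (-40.48) = 59.28 cm to the left of lens 2, so d_o2 = +59.28 cm.
Lens 2: 1/d_i2 = 1/f₂ − 1/d_o2 = 1/(28.3) − 1/(59.28) = 0.01847, so d_i2 = 54.2 cm.
The final image is real, 54.2 cm to the right of lens 2 (overall magnification ≈ -1.9).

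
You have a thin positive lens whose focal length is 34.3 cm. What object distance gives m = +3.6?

24.8 cm

m = −d_i/d_o ⇒ d_i = −m·d_o.
1/f = 1/d_o + 1/d_i = 1/d_o − 1/(m·d_o) = (1 − 1/m)/d_o, so d_o = f(1 − 1/m) = (34.30)(1 − 1/(+3.6)) = 24.8 cm.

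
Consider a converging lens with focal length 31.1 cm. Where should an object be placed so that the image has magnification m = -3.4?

40.2 cm

m = −d_i/d_o ⇒ d_i = −m·d_o.
1/f = 1/d_o + 1/d_i = 1/d_o − 1/(m·d_o) = (1 − 1/m)/d_o, so d_o = f(1 − 1/m) = (31.10)(1 − 1/(-3.4)) = 40.2 cm.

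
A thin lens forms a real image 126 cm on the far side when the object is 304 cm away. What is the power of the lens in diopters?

d_i = +126 cm.
1/f = 1/d_o + 1/d_i = 1/(304) + 1/(126) = 0.01123 cm⁻¹.
f = 89.08 cm = 0.8908 m, so P = 1/f = +1.12 D.

P = +1.12 D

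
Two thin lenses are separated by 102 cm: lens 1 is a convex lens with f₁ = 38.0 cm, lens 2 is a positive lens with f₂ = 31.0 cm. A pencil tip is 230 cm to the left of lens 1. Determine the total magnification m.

m = +0.241

Lens 1: 1/d_i1 = 1/(38.0) − 1/(230) = 0.02197, so d_i1 = 45.52 cm; m₁ = −d_i1/d_o1 = -0.1979.
d_o2 = 102 − (45.52) = 56.48 cm.
Lens 2: 1/d_i2 = 1/(31.0) − 1/(56.48) = 0.01455, so d_i2 = 68.72 cm; m₂ = −d_i2/d_o2 = -1.217.
m = m₁·m₂ = (-0.1979)(-1.217) = +0.241.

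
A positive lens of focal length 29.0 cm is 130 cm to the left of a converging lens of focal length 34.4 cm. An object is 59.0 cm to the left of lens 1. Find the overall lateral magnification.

Lens 1: 1/d_i1 = 1/(29.0) − 1/(59.0) = 0.01753, so d_i1 = 57.03 cm; m₁ = −d_i1/d_o1 = -0.9666.
d_o2 = 130 − (57.03) = 72.97 cm.
Lens 2: 1/d_i2 = 1/(34.4) − 1/(72.97) = 0.01537, so d_i2 = 65.08 cm; m₂ = −d_i2/d_o2 = -0.8919.
m = m₁·m₂ = (-0.9666)(-0.8919) = +0.862.

m = +0.862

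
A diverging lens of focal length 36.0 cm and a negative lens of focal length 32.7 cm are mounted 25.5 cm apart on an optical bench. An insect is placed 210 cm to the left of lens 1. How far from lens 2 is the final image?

20.7 cm

Lens 1 is diverging, so f₁ = −36.0 cm.
Lens 1: 1/d_i1 = 1/f₁ − 1/d_o1 = 1/(-36.0) − 1/(210) = -0.03254, so d_i1 = -30.73 cm.
The intermediate image is 30.73 cm to the left of lens 1 (virtual), which is 25.5 − (-30.73) = 56.23 cm to the left of lens 2, so d_o2 = +56.23 cm.
Lens 2 is diverging, so f₂ = −32.7 cm.
Lens 2: 1/d_i2 = 1/f₂ − 1/d_o2 = 1/(-32.7) − 1/(56.23) = -0.04837, so d_i2 = -20.7 cm.
The final image is virtual, 20.7 cm to the left of lens 2 (overall magnification ≈ 0.054).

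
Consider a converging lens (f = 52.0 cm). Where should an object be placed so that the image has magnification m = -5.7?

61.1 cm

m = −d_i/d_o ⇒ d_i = −m·d_o.
1/f = 1/d_o + 1/d_i = 1/d_o − 1/(m·d_o) = (1 − 1/m)/d_o, so d_o = f(1 − 1/m) = (52.00)(1 − 1/(-5.7)) = 61.1 cm.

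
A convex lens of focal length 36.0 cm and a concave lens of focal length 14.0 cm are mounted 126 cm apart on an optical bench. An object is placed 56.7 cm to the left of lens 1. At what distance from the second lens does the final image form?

9.26 cm

Lens 1: 1/d_i1 = 1/f₁ − 1/d_o1 = 1/(36.0) − 1/(56.7) = 0.01014, so d_i1 = 98.61 cm.
The intermediate image is 98.61 cm to the right of lens 1, which is 126 − (98.61) = 27.39 cm to the left of lens 2, so d_o2 = +27.39 cm.
Lens 2 is diverging, so f₂ = −14.0 cm.
Lens 2: 1/d_i2 = 1/f₂ − 1/d_o2 = 1/(-14.0) − 1/(27.39) = -0.1079, so d_i2 = -9.26 cm.
The final image is virtual, 9.26 cm to the left of lens 2 (overall magnification ≈ -0.59).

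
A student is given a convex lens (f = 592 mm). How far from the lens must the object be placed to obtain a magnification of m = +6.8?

m = −d_i/d_o ⇒ d_i = −m·d_o.
1/f = 1/d_o + 1/d_i = 1/d_o − 1/(m·d_o) = (1 − 1/m)/d_o, so d_o = f(1 − 1/m) = (592.0)(1 − 1/(+6.8)) = 505 mm.

505 mm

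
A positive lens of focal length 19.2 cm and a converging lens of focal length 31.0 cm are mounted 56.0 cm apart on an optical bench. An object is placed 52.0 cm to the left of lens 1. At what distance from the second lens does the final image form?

146 cm

Lens 1: 1/d_i1 = 1/f₁ − 1/d_o1 = 1/(19.2) − 1/(52.0) = 0.03285, so d_i1 = 30.44 cm.
The intermediate image is 30.44 cm to the right of lens 1, which is 56.0 − (30.44) = 25.56 cm to the left of lens 2, so d_o2 = +25.56 cm.
Lens 2: 1/d_i2 = 1/f₂ − 1/d_o2 = 1/(31.0) − 1/(25.56) = -0.006866, so d_i2 = -146 cm.
The final image is virtual, 146 cm to the left of lens 2 (overall magnification ≈ -3.3).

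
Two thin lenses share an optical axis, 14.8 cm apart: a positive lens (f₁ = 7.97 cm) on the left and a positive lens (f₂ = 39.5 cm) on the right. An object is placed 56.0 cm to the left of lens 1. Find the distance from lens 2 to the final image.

6.40 cm

Lens 1: 1/d_i1 = 1/f₁ − 1/d_o1 = 1/(7.97) − 1/(56.0) = 0.1076, so d_i1 = 9.293 cm.
The intermediate image is 9.293 cm to the right of lens 1, which is 14.8 − (9.293) = 5.507 cm to the left of lens 2, so d_o2 = +5.507 cm.
Lens 2: 1/d_i2 = 1/f₂ − 1/d_o2 = 1/(39.5) − 1/(5.507) = -0.1563, so d_i2 = -6.40 cm.
The final image is virtual, 6.40 cm to the left of lens 2 (overall magnification ≈ -0.19).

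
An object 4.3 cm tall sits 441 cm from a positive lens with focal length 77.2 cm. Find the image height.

1/d_i = 1/f − 1/d_o = 1/(77.20) − 1/(441) = 0.01069, so d_i = 93.58 cm.
m = −d_i/d_o = -0.2122.
|h_i| = |m|·h_o = 0.2122 × 4.3 = 0.912 cm. The image is real, inverted and reduced, on the far side of the lens.

0.912 cm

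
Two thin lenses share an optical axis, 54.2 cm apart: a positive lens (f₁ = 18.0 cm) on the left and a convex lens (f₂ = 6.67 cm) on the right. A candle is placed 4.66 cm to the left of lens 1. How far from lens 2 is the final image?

7.50 cm

Lens 1: 1/d_i1 = 1/f₁ − 1/d_o1 = 1/(18.0) − 1/(4.66) = -0.1590, so d_i1 = -6.288 cm.
The intermediate image is 6.288 cm to the left of lens 1 (virtual), which is 54.2 − (-6.288) = 60.49 cm to the left of lens 2, so d_o2 = +60.49 cm.
Lens 2: 1/d_i2 = 1/f₂ − 1/d_o2 = 1/(6.67) − 1/(60.49) = 0.1334, so d_i2 = 7.50 cm.
The final image is real, 7.50 cm to the right of lens 2 (overall magnification ≈ -0.17).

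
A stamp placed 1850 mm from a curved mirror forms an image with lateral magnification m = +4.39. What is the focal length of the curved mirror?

m = −d_i/d_o ⇒ d_i = −m·d_o = −(+4.39)·(1850) = -8122 mm.
1/f = 1/d_o + 1/d_i = 1/(1850) + 1/(-8122) = 0.0004174, so f = 2400 mm.
Since f is positive, the curved mirror is concave.

f = 2400 mm (concave)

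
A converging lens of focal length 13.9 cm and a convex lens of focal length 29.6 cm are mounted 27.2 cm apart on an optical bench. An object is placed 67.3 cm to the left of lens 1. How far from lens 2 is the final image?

Lens 1: 1/d_i1 = 1/f₁ − 1/d_o1 = 1/(13.9) − 1/(67.3) = 0.05708, so d_i1 = 17.52 cm.
The intermediate image is 17.52 cm to the right of lens 1, which is 27.2 − (17.52) = 9.680 cm to the left of lens 2, so d_o2 = +9.680 cm.
Lens 2: 1/d_i2 = 1/f₂ − 1/d_o2 = 1/(29.6) − 1/(9.680) = -0.06952, so d_i2 = -14.4 cm.
The final image is virtual, 14.4 cm to the left of lens 2 (overall magnification ≈ -0.39).

14.4 cm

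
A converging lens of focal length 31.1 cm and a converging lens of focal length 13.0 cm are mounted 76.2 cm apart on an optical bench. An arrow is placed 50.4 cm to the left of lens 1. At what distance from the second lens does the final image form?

Lens 1: 1/d_i1 = 1/f₁ − 1/d_o1 = 1/(31.1) − 1/(50.4) = 0.01231, so d_i1 = 81.21 cm.
The intermediate image is 81.21 cm to the right of lens 1, which lies 5.010 cm to the right of lens 2 — a virtual object — so d_o2 = −5.010 cm.
Lens 2: 1/d_i2 = 1/f₂ − 1/d_o2 = 1/(13.0) − 1/(-5.010) = 0.2765, so d_i2 = 3.62 cm.
The final image is real, 3.62 cm to the right of lens 2 (overall magnification ≈ -1.2).

3.62 cm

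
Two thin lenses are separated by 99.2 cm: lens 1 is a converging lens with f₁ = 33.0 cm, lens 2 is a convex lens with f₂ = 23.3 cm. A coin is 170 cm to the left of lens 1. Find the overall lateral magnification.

m = +0.161

Lens 1: 1/d_i1 = 1/(33.0) − 1/(170) = 0.02442, so d_i1 = 40.95 cm; m₁ = −d_i1/d_o1 = -0.2409.
d_o2 = 99.2 − (40.95) = 58.25 cm.
Lens 2: 1/d_i2 = 1/(23.3) − 1/(58.25) = 0.02575, so d_i2 = 38.83 cm; m₂ = −d_i2/d_o2 = -0.6667.
m = m₁·m₂ = (-0.2409)(-0.6667) = +0.161.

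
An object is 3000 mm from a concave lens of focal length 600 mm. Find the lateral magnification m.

m = +0.167

For a concave lens, f = -600 mm.
1/d_i = 1/f − 1/d_o = 1/(-600.0) − 1/(3000) = -0.002000, so d_i = -500.0 mm.
m = −d_i/d_o = −(-500.0)/(3000) = +0.167.
The image is virtual, upright and reduced, on the same side as the object.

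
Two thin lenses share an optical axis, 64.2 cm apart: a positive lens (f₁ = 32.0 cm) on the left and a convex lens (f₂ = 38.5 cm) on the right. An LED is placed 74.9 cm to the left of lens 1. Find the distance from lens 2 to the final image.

10.6 cm

Lens 1: 1/d_i1 = 1/f₁ − 1/d_o1 = 1/(32.0) − 1/(74.9) = 0.01790, so d_i1 = 55.87 cm.
The intermediate image is 55.87 cm to the right of lens 1, which is 64.2 − (55.87) = 8.330 cm to the left of lens 2, so d_o2 = +8.330 cm.
Lens 2: 1/d_i2 = 1/f₂ − 1/d_o2 = 1/(38.5) − 1/(8.330) = -0.09407, so d_i2 = -10.6 cm.
The final image is virtual, 10.6 cm to the left of lens 2 (overall magnification ≈ -0.95).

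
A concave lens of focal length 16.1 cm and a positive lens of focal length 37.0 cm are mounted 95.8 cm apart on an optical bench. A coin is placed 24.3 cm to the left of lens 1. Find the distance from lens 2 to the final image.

57.0 cm

Lens 1 is diverging, so f₁ = −16.1 cm.
Lens 1: 1/d_i1 = 1/f₁ − 1/d_o1 = 1/(-16.1) − 1/(24.3) = -0.1033, so d_i1 = -9.684 cm.
The intermediate image is 9.684 cm to the left of lens 1 (virtual), which is 95.8 − (-9.684) = 105.5 cm to the left of lens 2, so d_o2 = +105.5 cm.
Lens 2: 1/d_i2 = 1/f₂ − 1/d_o2 = 1/(37.0) − 1/(105.5) = 0.01755, so d_i2 = 57.0 cm.
The final image is real, 57.0 cm to the right of lens 2 (overall magnification ≈ -0.22).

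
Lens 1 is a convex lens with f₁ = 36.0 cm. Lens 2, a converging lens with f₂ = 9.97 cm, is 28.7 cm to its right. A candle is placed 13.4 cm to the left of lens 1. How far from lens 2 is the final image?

Lens 1: 1/d_i1 = 1/f₁ − 1/d_o1 = 1/(36.0) − 1/(13.4) = -0.04685, so d_i1 = -21.35 cm.
The intermediate image is 21.35 cm to the left of lens 1 (virtual), which is 28.7 − (-21.35) = 50.05 cm to the left of lens 2, so d_o2 = +50.05 cm.
Lens 2: 1/d_i2 = 1/f₂ − 1/d_o2 = 1/(9.97) − 1/(50.05) = 0.08032, so d_i2 = 12.5 cm.
The final image is real, 12.5 cm to the right of lens 2 (overall magnification ≈ -0.40).

12.5 cm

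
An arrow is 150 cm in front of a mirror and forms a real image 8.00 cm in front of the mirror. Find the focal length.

f = 7.59 cm (concave)

Real image ⇒ d_i = +8.00 cm.
1/f = 1/d_o + 1/d_i = 1/(150) + 1/(8.00) = 0.1317, so f = 7.59 cm.
Since f is positive, the mirror is concave.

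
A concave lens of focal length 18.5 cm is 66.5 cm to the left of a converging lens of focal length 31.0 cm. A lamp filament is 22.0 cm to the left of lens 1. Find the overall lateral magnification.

f₁ = −18.5 cm (diverging).
Lens 1: 1/d_i1 = 1/(-18.5) − 1/(22.0) = -0.09951, so d_i1 = -10.05 cm; m₁ = −d_i1/d_o1 = +0.4568.
d_o2 = 66.5 − (-10.05) = 76.55 cm.
Lens 2: 1/d_i2 = 1/(31.0) − 1/(76.55) = 0.01919, so d_i2 = 52.10 cm; m₂ = −d_i2/d_o2 = -0.6806.
m = m₁·m₂ = (+0.4568)(-0.6806) = -0.311.

m = -0.311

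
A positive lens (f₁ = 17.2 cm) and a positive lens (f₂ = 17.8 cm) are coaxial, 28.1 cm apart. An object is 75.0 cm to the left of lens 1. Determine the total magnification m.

Lens 1: 1/d_i1 = 1/(17.2) − 1/(75.0) = 0.04481, so d_i1 = 22.32 cm; m₁ = −d_i1/d_o1 = -0.2976.
d_o2 = 28.1 − (22.32) = 5.780 cm.
Lens 2: 1/d_i2 = 1/(17.8) − 1/(5.780) = -0.1168, so d_i2 = -8.559 cm; m₂ = −d_i2/d_o2 = +1.481.
m = m₁·m₂ = (-0.2976)(+1.481) = -0.441.

m = -0.441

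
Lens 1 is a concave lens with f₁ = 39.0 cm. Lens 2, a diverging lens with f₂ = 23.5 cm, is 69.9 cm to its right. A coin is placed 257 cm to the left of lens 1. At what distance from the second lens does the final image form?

Lens 1 is diverging, so f₁ = −39.0 cm.
Lens 1: 1/d_i1 = 1/f₁ − 1/d_o1 = 1/(-39.0) − 1/(257) = -0.02953, so d_i1 = -33.86 cm.
The intermediate image is 33.86 cm to the left of lens 1 (virtual), which is 69.9 − (-33.86) = 103.8 cm to the left of lens 2, so d_o2 = +103.8 cm.
Lens 2 is diverging, so f₂ = −23.5 cm.
Lens 2: 1/d_i2 = 1/f₂ − 1/d_o2 = 1/(-23.5) − 1/(103.8) = -0.05219, so d_i2 = -19.2 cm.
The final image is virtual, 19.2 cm to the left of lens 2 (overall magnification ≈ 0.024).

19.2 cm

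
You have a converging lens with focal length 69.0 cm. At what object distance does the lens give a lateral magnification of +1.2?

11.5 cm

m = −d_i/d_o ⇒ d_i = −m·d_o.
1/f = 1/d_o + 1/d_i = 1/d_o − 1/(m·d_o) = (1 − 1/m)/d_o, so d_o = f(1 − 1/m) = (69.00)(1 − 1/(+1.2)) = 11.5 cm.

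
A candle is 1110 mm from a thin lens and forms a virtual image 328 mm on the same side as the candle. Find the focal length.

f = -466 mm (diverging)

Virtual image ⇒ d_i = −328 mm.
1/f = 1/d_o + 1/d_i = 1/(1110) + 1/(-328) = -0.002148, so f = -466 mm.
Since f is negative, the thin lens is diverging.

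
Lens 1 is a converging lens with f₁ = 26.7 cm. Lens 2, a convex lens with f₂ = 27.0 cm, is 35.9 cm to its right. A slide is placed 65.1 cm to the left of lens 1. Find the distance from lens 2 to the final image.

6.95 cm

Lens 1: 1/d_i1 = 1/f₁ − 1/d_o1 = 1/(26.7) − 1/(65.1) = 0.02209, so d_i1 = 45.26 cm.
The intermediate image is 45.26 cm to the right of lens 1, which lies 9.360 cm to the right of lens 2 — a virtual object — so d_o2 = −9.360 cm.
Lens 2: 1/d_i2 = 1/f₂ − 1/d_o2 = 1/(27.0) − 1/(-9.360) = 0.1439, so d_i2 = 6.95 cm.
The final image is real, 6.95 cm to the right of lens 2 (overall magnification ≈ -0.52).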